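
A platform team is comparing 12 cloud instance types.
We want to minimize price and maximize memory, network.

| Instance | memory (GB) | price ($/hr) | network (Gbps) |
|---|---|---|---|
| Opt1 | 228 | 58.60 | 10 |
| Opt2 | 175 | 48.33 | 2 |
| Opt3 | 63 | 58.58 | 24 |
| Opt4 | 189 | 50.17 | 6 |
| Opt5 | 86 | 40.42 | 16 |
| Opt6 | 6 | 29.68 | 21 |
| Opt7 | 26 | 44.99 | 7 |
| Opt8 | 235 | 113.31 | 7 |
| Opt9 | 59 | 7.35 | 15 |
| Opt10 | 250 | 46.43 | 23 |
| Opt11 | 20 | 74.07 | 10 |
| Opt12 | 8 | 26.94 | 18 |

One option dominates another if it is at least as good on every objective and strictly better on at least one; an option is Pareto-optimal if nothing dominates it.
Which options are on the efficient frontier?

Opt3, Opt5, Opt6, Opt9, Opt10, Opt12

Opt1: dominated by Opt10 (memory 250≥228, price 46.43≤58.60, network 23≥10).
Opt2: dominated by Opt10 (memory 250≥175, price 46.43≤48.33, network 23≥2).
Opt3: not dominated (best network).
Opt4: dominated by Opt10 (memory 250≥189, price 46.43≤50.17, network 23≥6).
Opt5: not dominated.
Opt6: not dominated.
Opt7: dominated by Opt5 (memory 86≥26, price 40.42≤44.99, network 16≥7).
Opt8: dominated by Opt10 (memory 250≥235, price 46.43≤113.31, network 23≥7).
Opt9: not dominated (best price).
Opt10: not dominated (best memory).
Opt11: dominated by Opt1 (memory 228≥20, price 58.60≤74.07, network 10≥10).
Opt12: not dominated.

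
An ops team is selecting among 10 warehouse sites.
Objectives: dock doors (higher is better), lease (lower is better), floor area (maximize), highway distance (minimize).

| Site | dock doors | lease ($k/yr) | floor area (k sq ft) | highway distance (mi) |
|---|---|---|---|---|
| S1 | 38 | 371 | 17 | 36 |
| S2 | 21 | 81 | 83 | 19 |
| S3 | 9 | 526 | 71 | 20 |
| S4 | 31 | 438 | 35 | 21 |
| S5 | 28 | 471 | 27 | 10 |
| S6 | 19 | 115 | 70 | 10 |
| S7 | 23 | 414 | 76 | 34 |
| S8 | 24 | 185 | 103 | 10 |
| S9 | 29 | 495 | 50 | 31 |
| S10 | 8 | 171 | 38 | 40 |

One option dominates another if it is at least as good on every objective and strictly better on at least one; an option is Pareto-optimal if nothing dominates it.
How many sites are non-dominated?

7

S1: not dominated (best dock doors).
S2: not dominated (best lease).
S3: dominated by S2 (dock doors 21≥9, lease 81≤526, floor area 83≥71, highway distance 19≤20).
S4: not dominated.
S5: not dominated.
S6: not dominated.
S7: dominated by S8 (dock doors 24≥23, lease 185≤414, floor area 103≥76, highway distance 10≤34).
S8: not dominated (best floor area).
S9: not dominated.
S10: dominated by S2 (dock doors 21≥8, lease 81≤171, floor area 83≥38, highway distance 19≤40).
Pareto-optimal: S1, S2, S4, S5, S6, S8, S9 → 7.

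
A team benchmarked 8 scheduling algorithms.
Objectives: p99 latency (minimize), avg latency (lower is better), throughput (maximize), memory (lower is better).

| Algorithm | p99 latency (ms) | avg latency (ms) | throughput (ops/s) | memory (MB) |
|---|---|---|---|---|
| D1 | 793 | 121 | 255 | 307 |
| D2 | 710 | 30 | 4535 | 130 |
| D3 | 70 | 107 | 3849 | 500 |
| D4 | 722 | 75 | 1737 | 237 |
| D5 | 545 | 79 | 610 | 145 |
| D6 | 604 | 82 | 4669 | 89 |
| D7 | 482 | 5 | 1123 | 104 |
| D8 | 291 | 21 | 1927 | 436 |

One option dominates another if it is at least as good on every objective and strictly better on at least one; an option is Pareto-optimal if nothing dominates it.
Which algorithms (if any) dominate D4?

D2

D2: p99 latency 710≤722, avg latency 30≤75, throughput 4535≥1737, memory 130≤237 — dominates D4.
Others (D1, D3, D5, D6, D7, D8) are each worse than D4 on at least one objective.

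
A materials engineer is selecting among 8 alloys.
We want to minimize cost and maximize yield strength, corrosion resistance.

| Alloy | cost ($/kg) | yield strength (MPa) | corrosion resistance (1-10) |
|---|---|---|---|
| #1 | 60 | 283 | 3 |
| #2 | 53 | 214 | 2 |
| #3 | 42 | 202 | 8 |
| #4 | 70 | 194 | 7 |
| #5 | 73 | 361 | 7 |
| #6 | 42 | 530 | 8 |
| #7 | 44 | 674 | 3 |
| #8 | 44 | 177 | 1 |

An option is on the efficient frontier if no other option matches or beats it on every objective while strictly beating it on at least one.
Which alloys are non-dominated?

#6, #7

#1: dominated by #6 (cost 42≤60, yield strength 530≥283, corrosion resistance 8≥3).
#2: dominated by #6 (cost 42≤53, yield strength 530≥214, corrosion resistance 8≥2).
#3: dominated by #6 (cost 42≤42, yield strength 530≥202, corrosion resistance 8≥8).
#4: dominated by #3 (cost 42≤70, yield strength 202≥194, corrosion resistance 8≥7).
#5: dominated by #6 (cost 42≤73, yield strength 530≥361, corrosion resistance 8≥7).
#6: not dominated.
#7: not dominated (best yield strength).
#8: dominated by #3 (cost 42≤44, yield strength 202≥177, corrosion resistance 8≥1).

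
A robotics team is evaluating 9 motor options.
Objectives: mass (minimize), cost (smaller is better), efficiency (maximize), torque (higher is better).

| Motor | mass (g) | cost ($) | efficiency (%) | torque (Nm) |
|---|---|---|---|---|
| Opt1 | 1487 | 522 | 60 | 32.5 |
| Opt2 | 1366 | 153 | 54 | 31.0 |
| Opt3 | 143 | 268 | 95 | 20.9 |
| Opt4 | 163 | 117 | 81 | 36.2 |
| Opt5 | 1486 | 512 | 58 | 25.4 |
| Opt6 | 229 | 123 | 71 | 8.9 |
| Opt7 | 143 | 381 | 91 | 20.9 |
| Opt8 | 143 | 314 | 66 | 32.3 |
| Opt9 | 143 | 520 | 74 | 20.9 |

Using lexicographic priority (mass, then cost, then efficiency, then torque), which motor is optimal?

First minimize mass: best is 143, kept {Opt3, Opt7, Opt8, Opt9}.
Then minimize cost: best is 268, kept {Opt3}.

Opt3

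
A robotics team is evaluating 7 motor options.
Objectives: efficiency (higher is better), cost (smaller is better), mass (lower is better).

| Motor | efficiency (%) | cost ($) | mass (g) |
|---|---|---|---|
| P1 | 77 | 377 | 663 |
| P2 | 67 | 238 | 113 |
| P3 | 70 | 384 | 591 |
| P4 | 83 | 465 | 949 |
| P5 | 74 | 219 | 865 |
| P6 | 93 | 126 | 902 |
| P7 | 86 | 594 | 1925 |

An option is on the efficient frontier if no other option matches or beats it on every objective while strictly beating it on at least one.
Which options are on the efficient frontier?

P1, P2, P3, P5, P6

P1: not dominated.
P2: not dominated (best mass).
P3: not dominated.
P4: dominated by P6 (efficiency 93≥83, cost 126≤465, mass 902≤949).
P5: not dominated.
P6: not dominated (best efficiency).
P7: dominated by P6 (efficiency 93≥86, cost 126≤594, mass 902≤1925).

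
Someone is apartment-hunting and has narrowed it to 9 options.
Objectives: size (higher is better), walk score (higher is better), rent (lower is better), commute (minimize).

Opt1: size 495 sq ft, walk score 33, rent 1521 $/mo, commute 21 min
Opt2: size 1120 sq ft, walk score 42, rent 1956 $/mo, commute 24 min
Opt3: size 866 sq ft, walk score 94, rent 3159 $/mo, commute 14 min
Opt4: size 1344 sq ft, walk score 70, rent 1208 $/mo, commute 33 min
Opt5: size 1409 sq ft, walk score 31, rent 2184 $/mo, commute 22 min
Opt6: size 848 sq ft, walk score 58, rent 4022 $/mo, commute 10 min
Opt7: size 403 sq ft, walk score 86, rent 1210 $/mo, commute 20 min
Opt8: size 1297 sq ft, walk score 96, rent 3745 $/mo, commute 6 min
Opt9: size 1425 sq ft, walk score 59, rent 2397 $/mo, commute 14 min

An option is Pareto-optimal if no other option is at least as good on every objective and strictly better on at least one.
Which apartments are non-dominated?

Opt1, Opt2, Opt3, Opt4, Opt5, Opt7, Opt8, Opt9

Opt1: not dominated.
Opt2: not dominated.
Opt3: not dominated.
Opt4: not dominated (best rent).
Opt5: not dominated.
Opt6: dominated by Opt8 (size 1297≥848, walk score 96≥58, rent 3745≤4022, commute 6≤10).
Opt7: not dominated.
Opt8: not dominated (best walk score).
Opt9: not dominated (best size).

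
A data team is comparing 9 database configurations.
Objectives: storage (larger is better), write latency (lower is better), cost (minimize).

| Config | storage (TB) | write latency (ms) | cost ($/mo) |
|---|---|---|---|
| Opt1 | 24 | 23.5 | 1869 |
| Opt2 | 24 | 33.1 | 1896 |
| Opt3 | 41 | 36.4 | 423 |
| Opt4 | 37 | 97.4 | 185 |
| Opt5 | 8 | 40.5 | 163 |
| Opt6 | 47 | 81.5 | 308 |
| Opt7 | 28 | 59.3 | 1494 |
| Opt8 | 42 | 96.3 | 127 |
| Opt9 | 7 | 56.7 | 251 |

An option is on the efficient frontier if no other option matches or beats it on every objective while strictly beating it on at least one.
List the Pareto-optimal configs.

Opt1: not dominated (best write latency).
Opt2: dominated by Opt1 (storage 24≥24, write latency 23.5≤33.1, cost 1869≤1896).
Opt3: not dominated.
Opt4: dominated by Opt8 (storage 42≥37, write latency 96.3≤97.4, cost 127≤185).
Opt5: not dominated.
Opt6: not dominated (best storage).
Opt7: dominated by Opt3 (storage 41≥28, write latency 36.4≤59.3, cost 423≤1494).
Opt8: not dominated (best cost).
Opt9: dominated by Opt5 (storage 8≥7, write latency 40.5≤56.7, cost 163≤251).

Opt1, Opt3, Opt5, Opt6, Opt8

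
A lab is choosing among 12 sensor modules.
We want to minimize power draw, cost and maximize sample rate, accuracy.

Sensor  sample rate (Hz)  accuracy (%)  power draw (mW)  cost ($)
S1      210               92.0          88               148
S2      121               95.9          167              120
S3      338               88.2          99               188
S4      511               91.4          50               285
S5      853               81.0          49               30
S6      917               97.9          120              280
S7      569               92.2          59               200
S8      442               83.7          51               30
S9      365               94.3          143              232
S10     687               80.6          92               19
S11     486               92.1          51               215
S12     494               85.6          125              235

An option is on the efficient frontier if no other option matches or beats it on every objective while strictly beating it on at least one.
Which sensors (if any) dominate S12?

S7: sample rate 569≥494, accuracy 92.2≥85.6, power draw 59≤125, cost 200≤235 — dominates S12.
Others (S1, S2, S3, S4, S5, S6, S8, S9, S10, S11) are each worse than S12 on at least one objective.

S7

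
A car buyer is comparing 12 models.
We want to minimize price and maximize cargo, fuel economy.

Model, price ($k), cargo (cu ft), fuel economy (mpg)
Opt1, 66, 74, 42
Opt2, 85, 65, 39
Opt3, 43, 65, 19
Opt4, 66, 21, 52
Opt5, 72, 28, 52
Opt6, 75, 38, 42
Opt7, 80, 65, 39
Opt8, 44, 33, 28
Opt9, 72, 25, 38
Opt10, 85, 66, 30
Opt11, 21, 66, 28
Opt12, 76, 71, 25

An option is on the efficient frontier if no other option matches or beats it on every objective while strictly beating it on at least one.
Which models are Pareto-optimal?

Opt1: not dominated (best cargo).
Opt2: dominated by Opt1 (price 66≤85, cargo 74≥65, fuel economy 42≥39).
Opt3: dominated by Opt11 (price 21≤43, cargo 66≥65, fuel economy 28≥19).
Opt4: not dominated.
Opt5: not dominated.
Opt6: dominated by Opt1 (price 66≤75, cargo 74≥38, fuel economy 42≥42).
Opt7: dominated by Opt1 (price 66≤80, cargo 74≥65, fuel economy 42≥39).
Opt8: dominated by Opt11 (price 21≤44, cargo 66≥33, fuel economy 28≥28).
Opt9: dominated by Opt1 (price 66≤72, cargo 74≥25, fuel economy 42≥38).
Opt10: dominated by Opt1 (price 66≤85, cargo 74≥66, fuel economy 42≥30).
Opt11: not dominated (best price).
Opt12: dominated by Opt1 (price 66≤76, cargo 74≥71, fuel economy 42≥25).

Opt1, Opt4, Opt5, Opt11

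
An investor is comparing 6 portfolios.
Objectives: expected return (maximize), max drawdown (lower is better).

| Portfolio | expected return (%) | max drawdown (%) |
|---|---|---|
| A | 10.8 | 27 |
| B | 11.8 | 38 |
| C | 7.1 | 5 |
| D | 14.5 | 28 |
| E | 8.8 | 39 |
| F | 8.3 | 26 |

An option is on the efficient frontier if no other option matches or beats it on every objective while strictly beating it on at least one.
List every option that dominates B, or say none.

D

D: expected return 14.5≥11.8, max drawdown 28≤38 — dominates B.
Others (A, C, E, F) are each worse than B on at least one objective.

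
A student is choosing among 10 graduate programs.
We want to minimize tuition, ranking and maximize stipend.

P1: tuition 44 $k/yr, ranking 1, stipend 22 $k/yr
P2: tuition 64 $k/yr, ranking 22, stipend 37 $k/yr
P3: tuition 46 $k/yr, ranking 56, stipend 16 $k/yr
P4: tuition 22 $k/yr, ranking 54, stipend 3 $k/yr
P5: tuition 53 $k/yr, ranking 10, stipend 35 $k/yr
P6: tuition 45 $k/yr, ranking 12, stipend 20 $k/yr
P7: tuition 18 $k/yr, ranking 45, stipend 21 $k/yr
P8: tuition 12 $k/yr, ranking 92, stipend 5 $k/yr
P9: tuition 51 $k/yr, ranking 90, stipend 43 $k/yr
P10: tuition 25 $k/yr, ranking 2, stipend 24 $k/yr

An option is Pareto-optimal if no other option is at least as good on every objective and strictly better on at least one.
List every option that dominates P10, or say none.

none

P1: worse on tuition (44 vs 25).
P2: worse on tuition (64 vs 25).
P3: worse on tuition (46 vs 25).
P4: worse on ranking (54 vs 2).
P5: worse on tuition (53 vs 25).
P6: worse on tuition (45 vs 25).
P7: worse on ranking (45 vs 2).
P8: worse on ranking (92 vs 2).
P9: worse on tuition (51 vs 25).
No option dominates P10.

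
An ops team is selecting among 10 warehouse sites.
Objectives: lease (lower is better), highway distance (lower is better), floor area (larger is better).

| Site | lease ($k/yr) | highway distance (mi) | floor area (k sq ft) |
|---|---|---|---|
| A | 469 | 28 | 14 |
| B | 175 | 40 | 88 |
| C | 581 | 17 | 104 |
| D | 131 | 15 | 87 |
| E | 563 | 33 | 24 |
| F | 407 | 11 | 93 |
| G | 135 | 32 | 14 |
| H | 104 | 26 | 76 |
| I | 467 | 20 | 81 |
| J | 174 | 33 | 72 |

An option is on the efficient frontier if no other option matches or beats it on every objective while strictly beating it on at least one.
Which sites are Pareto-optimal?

A: dominated by D (lease 131≤469, highway distance 15≤28, floor area 87≥14).
B: not dominated.
C: not dominated (best floor area).
D: not dominated.
E: dominated by D (lease 131≤563, highway distance 15≤33, floor area 87≥24).
F: not dominated (best highway distance).
G: dominated by D (lease 131≤135, highway distance 15≤32, floor area 87≥14).
H: not dominated (best lease).
I: dominated by D (lease 131≤467, highway distance 15≤20, floor area 87≥81).
J: dominated by D (lease 131≤174, highway distance 15≤33, floor area 87≥72).

B, C, D, F, H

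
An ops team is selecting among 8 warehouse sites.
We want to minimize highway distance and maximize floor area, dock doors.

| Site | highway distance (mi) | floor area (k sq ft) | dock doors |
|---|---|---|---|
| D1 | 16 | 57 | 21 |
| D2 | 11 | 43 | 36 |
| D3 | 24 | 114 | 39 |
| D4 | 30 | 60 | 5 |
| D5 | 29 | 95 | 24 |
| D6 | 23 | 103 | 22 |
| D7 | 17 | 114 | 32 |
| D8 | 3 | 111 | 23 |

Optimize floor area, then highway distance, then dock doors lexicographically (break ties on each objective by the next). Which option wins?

D7

First maximize floor area: best is 114, kept {D3, D7}.
Then minimize highway distance: best is 17, kept {D7}.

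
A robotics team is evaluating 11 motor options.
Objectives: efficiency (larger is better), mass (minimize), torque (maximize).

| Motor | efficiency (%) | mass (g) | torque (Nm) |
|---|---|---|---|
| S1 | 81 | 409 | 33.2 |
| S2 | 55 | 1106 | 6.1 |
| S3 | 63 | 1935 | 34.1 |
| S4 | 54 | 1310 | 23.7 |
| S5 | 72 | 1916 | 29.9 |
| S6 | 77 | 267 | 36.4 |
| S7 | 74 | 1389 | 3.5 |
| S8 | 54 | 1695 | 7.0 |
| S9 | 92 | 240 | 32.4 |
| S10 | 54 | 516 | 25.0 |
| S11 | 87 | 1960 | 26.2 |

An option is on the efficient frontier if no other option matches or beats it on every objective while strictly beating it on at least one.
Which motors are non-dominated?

S1, S6, S9

S1: not dominated.
S2: dominated by S1 (efficiency 81≥55, mass 409≤1106, torque 33.2≥6.1).
S3: dominated by S6 (efficiency 77≥63, mass 267≤1935, torque 36.4≥34.1).
S4: dominated by S1 (efficiency 81≥54, mass 409≤1310, torque 33.2≥23.7).
S5: dominated by S1 (efficiency 81≥72, mass 409≤1916, torque 33.2≥29.9).
S6: not dominated (best torque).
S7: dominated by S1 (efficiency 81≥74, mass 409≤1389, torque 33.2≥3.5).
S8: dominated by S1 (efficiency 81≥54, mass 409≤1695, torque 33.2≥7.0).
S9: not dominated (best efficiency).
S10: dominated by S1 (efficiency 81≥54, mass 409≤516, torque 33.2≥25.0).
S11: dominated by S9 (efficiency 92≥87, mass 240≤1960, torque 32.4≥26.2).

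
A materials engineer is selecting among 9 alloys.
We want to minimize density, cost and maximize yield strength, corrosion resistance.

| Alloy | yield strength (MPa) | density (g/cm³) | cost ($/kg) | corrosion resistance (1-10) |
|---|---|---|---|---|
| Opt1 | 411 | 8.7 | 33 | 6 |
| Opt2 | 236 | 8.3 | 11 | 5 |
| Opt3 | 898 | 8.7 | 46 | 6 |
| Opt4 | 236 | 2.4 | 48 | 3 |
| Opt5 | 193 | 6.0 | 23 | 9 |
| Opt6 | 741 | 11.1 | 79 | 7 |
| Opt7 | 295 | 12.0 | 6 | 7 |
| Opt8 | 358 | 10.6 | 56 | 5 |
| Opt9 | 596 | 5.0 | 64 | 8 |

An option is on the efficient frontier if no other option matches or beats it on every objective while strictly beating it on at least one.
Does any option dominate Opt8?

Opt1 vs Opt8: yield strength 411≥358, density 8.7≤10.6, cost 33≤56, corrosion resistance 6≥5 — Opt1 is at least as good on every objective and strictly better on at least one, so Opt1 dominates Opt8.

Yes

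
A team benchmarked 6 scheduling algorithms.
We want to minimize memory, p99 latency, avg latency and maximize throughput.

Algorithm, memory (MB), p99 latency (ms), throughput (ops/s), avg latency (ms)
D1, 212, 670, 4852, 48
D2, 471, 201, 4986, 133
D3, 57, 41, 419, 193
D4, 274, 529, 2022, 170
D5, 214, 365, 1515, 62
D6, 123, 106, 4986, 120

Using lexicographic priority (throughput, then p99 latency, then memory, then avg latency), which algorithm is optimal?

D6

First maximize throughput: best is 4986, kept {D2, D6}.
Then minimize p99 latency: best is 106, kept {D6}.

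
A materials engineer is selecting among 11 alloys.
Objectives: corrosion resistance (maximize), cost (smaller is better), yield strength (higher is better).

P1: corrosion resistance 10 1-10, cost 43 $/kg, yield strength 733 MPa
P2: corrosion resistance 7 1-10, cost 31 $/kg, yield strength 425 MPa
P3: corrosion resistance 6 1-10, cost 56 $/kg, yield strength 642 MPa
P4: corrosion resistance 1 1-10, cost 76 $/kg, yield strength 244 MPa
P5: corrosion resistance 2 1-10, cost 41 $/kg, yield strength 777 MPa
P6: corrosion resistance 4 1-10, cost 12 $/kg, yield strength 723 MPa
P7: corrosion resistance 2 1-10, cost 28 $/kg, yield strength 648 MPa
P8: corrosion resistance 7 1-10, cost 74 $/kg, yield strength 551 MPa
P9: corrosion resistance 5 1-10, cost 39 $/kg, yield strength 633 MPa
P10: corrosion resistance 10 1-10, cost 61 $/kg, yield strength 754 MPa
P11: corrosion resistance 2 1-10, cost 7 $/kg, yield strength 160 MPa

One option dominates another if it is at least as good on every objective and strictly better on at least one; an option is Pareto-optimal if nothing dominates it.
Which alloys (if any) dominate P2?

P1: worse on cost (43 vs 31).
P3: worse on corrosion resistance (6 vs 7).
P4: worse on corrosion resistance (1 vs 7).
P5: worse on corrosion resistance (2 vs 7).
P6: worse on corrosion resistance (4 vs 7).
P7: worse on corrosion resistance (2 vs 7).
P8: worse on cost (74 vs 31).
P9: worse on corrosion resistance (5 vs 7).
P10: worse on cost (61 vs 31).
P11: worse on corrosion resistance (2 vs 7).
No option dominates P2.

none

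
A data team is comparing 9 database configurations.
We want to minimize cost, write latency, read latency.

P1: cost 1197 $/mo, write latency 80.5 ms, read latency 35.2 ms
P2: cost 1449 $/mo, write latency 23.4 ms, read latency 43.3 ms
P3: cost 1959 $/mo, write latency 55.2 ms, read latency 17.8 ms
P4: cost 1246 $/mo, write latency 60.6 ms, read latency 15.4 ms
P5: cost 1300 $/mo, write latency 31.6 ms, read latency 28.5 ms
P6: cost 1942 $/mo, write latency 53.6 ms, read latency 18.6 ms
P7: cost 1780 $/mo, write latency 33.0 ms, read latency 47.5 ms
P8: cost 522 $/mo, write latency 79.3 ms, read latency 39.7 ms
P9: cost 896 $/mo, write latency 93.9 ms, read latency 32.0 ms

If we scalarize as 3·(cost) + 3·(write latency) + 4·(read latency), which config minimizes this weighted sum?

P8

P1: 3·1197 + 3·80.5 + 4·35.2 = 3973.3
P2: 3·1449 + 3·23.4 + 4·43.3 = 4590.4
P3: 3·1959 + 3·55.2 + 4·17.8 = 6113.8
P4: 3·1246 + 3·60.6 + 4·15.4 = 3981.4
P5: 3·1300 + 3·31.6 + 4·28.5 = 4108.8
P6: 3·1942 + 3·53.6 + 4·18.6 = 6061.2
P7: 3·1780 + 3·33.0 + 4·47.5 = 5629.0
P8: 3·522 + 3·79.3 + 4·39.7 = 1962.7
P9: 3·896 + 3·93.9 + 4·32.0 = 3097.7
Lowest: P8 at 1962.7.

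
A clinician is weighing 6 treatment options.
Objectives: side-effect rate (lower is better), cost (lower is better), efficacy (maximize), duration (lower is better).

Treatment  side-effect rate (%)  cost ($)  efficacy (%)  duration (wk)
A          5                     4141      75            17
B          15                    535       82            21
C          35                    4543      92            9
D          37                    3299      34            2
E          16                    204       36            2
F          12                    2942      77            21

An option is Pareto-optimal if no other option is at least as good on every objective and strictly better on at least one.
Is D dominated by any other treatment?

Yes

E vs D: side-effect rate 16≤37, cost 204≤3299, efficacy 36≥34, duration 2≤2 — E is at least as good on every objective and strictly better on at least one, so E dominates D.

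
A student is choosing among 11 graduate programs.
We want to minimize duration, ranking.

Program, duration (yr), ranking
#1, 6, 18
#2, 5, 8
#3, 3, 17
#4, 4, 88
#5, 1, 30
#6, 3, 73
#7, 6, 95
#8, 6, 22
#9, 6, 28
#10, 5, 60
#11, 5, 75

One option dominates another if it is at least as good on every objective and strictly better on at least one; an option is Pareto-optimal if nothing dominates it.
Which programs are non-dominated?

#2, #3, #5

#1: dominated by #2 (duration 5≤6, ranking 8≤18).
#2: not dominated (best ranking).
#3: not dominated.
#4: dominated by #3 (duration 3≤4, ranking 17≤88).
#5: not dominated (best duration).
#6: dominated by #3 (duration 3≤3, ranking 17≤73).
#7: dominated by #1 (duration 6≤6, ranking 18≤95).
#8: dominated by #1 (duration 6≤6, ranking 18≤22).
#9: dominated by #1 (duration 6≤6, ranking 18≤28).
#10: dominated by #2 (duration 5≤5, ranking 8≤60).
#11: dominated by #2 (duration 5≤5, ranking 8≤75).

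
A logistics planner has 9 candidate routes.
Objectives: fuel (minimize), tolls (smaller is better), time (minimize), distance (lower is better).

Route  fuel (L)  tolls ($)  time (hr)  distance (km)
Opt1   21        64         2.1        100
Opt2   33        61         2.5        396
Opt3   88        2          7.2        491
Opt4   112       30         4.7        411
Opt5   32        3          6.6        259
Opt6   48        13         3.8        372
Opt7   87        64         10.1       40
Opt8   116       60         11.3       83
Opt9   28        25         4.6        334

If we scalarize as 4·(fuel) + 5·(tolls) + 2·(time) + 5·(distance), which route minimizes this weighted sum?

Opt7

Opt1: 4·21 + 5·64 + 2·2.1 + 5·100 = 908.2
Opt2: 4·33 + 5·61 + 2·2.5 + 5·396 = 2422.0
Opt3: 4·88 + 5·2 + 2·7.2 + 5·491 = 2831.4
Opt4: 4·112 + 5·30 + 2·4.7 + 5·411 = 2662.4
Opt5: 4·32 + 5·3 + 2·6.6 + 5·259 = 1451.2
Opt6: 4·48 + 5·13 + 2·3.8 + 5·372 = 2124.6
Opt7: 4·87 + 5·64 + 2·10.1 + 5·40 = 888.2
Opt8: 4·116 + 5·60 + 2·11.3 + 5·83 = 1201.6
Opt9: 4·28 + 5·25 + 2·4.6 + 5·334 = 1916.2
Lowest: Opt7 at 888.2.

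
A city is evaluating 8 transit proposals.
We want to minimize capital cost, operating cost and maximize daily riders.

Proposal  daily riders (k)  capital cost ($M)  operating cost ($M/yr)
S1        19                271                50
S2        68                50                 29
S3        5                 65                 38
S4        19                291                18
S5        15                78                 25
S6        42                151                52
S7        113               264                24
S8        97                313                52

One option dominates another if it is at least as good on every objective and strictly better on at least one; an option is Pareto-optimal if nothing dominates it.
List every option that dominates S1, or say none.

S2, S7

S2: daily riders 68≥19, capital cost 50≤271, operating cost 29≤50 — dominates S1.
S7: daily riders 113≥19, capital cost 264≤271, operating cost 24≤50 — dominates S1.
Others (S3, S4, S5, S6, S8) are each worse than S1 on at least one objective.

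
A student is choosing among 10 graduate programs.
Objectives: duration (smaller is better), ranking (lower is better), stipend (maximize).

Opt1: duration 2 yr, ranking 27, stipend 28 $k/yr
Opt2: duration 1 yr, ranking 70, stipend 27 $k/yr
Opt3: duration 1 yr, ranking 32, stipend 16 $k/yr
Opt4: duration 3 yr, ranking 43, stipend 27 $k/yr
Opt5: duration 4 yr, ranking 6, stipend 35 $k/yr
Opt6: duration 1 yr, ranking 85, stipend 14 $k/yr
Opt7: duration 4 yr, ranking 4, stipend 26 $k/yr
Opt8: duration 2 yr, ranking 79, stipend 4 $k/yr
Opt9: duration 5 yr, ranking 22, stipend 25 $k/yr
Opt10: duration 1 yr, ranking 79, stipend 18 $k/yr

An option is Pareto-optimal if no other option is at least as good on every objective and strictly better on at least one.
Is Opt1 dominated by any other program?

Opt2: worse on ranking (70 vs 27).
Opt3: worse on ranking (32 vs 27).
Opt4: worse on duration (3 vs 2).
Opt5: worse on duration (4 vs 2).
Opt6: worse on ranking (85 vs 27).
Opt7: worse on duration (4 vs 2).
Opt8: worse on ranking (79 vs 27).
Opt9: worse on duration (5 vs 2).
Opt10: worse on ranking (79 vs 27).
No option is at least as good as Opt1 on every objective and strictly better on one.

No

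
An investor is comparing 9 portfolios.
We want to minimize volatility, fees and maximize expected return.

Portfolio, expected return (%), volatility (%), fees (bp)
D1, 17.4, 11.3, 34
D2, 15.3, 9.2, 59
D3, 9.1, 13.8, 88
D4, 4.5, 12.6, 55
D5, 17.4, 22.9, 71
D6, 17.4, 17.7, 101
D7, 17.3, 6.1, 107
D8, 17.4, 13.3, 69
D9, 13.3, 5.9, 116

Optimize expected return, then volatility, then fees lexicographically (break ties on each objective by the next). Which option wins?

First maximize expected return: best is 17.4, kept {D1, D5, D6, D8}.
Then minimize volatility: best is 11.3, kept {D1}.

D1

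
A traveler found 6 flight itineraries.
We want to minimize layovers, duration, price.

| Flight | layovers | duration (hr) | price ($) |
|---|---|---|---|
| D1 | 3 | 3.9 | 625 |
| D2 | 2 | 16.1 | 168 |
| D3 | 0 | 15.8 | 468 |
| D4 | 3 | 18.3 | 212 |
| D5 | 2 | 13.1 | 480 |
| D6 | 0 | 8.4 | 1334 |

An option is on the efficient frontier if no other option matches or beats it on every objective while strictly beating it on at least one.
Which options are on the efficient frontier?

D1, D2, D3, D5, D6

D1: not dominated (best duration).
D2: not dominated (best price).
D3: not dominated.
D4: dominated by D2 (layovers 2≤3, duration 16.1≤18.3, price 168≤212).
D5: not dominated.
D6: not dominated.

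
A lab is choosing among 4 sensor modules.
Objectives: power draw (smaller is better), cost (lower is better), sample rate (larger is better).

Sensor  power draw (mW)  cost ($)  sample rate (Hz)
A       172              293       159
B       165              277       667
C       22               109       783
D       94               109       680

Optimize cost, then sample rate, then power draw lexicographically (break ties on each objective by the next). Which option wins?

C

First minimize cost: best is 109, kept {C, D}.
Then maximize sample rate: best is 783, kept {C}.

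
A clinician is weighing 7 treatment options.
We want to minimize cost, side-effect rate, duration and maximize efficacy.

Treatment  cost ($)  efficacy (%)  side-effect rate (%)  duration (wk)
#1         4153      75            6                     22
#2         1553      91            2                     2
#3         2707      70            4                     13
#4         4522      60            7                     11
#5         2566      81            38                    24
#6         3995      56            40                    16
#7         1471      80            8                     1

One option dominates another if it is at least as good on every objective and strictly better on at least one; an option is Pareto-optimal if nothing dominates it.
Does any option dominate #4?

Yes

#2 vs #4: cost 1553≤4522, efficacy 91≥60, side-effect rate 2≤7, duration 2≤11 — #2 is at least as good on every objective and strictly better on at least one, so #2 dominates #4.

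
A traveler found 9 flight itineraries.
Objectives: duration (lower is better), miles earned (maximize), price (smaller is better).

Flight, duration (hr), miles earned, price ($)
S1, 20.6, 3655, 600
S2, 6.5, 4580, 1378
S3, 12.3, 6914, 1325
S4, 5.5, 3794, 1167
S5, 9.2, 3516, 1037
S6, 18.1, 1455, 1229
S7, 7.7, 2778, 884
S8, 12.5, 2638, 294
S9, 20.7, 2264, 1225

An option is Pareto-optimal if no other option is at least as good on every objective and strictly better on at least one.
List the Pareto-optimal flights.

S1, S2, S3, S4, S5, S7, S8

S1: not dominated.
S2: not dominated.
S3: not dominated (best miles earned).
S4: not dominated (best duration).
S5: not dominated.
S6: dominated by S4 (duration 5.5≤18.1, miles earned 3794≥1455, price 1167≤1229).
S7: not dominated.
S8: not dominated (best price).
S9: dominated by S1 (duration 20.6≤20.7, miles earned 3655≥2264, price 600≤1225).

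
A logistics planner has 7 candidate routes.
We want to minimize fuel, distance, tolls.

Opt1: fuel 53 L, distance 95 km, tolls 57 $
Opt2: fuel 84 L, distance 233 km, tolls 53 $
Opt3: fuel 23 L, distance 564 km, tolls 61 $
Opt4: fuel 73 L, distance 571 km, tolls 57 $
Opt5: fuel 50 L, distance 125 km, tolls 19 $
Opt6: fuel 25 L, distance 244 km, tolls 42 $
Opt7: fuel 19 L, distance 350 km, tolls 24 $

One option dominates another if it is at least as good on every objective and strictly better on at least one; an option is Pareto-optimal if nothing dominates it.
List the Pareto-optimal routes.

Opt1, Opt5, Opt6, Opt7

Opt1: not dominated (best distance).
Opt2: dominated by Opt5 (fuel 50≤84, distance 125≤233, tolls 19≤53).
Opt3: dominated by Opt7 (fuel 19≤23, distance 350≤564, tolls 24≤61).
Opt4: dominated by Opt1 (fuel 53≤73, distance 95≤571, tolls 57≤57).
Opt5: not dominated (best tolls).
Opt6: not dominated.
Opt7: not dominated (best fuel).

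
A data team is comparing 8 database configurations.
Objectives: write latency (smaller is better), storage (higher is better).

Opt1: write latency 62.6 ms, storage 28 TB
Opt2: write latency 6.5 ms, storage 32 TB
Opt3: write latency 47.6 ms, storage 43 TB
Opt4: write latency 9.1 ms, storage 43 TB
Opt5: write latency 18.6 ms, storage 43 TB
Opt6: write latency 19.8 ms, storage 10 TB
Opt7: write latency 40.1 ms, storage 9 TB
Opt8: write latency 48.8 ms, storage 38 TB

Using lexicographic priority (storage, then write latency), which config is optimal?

Opt4

First maximize storage: best is 43, kept {Opt3, Opt4, Opt5}.
Then minimize write latency: best is 9.1, kept {Opt4}.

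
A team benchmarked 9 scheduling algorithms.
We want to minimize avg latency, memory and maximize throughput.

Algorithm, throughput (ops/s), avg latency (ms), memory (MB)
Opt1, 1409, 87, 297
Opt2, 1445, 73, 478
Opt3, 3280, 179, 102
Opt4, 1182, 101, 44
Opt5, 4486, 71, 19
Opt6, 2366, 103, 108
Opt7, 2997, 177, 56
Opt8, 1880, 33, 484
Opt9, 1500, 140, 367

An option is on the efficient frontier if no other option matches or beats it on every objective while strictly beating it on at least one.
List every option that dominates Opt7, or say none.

Opt5: throughput 4486≥2997, avg latency 71≤177, memory 19≤56 — dominates Opt7.
Others (Opt1, Opt2, Opt3, Opt4, Opt6, Opt8, Opt9) are each worse than Opt7 on at least one objective.

Opt5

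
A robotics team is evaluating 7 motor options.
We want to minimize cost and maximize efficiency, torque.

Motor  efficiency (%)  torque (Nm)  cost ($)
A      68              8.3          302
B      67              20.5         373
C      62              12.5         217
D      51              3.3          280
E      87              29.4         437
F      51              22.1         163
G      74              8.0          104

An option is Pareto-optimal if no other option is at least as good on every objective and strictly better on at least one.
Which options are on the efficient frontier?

A, B, C, E, F, G

A: not dominated.
B: not dominated.
C: not dominated.
D: dominated by C (efficiency 62≥51, torque 12.5≥3.3, cost 217≤280).
E: not dominated (best efficiency).
F: not dominated.
G: not dominated (best cost).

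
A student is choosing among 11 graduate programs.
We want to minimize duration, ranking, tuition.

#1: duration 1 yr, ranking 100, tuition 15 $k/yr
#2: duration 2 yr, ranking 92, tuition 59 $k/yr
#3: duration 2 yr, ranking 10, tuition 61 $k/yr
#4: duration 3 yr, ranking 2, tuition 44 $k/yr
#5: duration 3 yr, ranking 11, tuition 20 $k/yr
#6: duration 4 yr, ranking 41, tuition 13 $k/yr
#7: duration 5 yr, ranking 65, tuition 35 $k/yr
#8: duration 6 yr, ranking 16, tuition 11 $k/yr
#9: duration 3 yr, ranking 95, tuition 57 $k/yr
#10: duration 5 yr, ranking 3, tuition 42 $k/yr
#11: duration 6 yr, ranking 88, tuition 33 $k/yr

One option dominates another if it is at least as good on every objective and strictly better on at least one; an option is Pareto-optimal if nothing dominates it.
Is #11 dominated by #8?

#8 vs #11: duration 6≤6, ranking 16≤88, tuition 11≤33 — #8 is at least as good on every objective with at least one strict improvement.

Yes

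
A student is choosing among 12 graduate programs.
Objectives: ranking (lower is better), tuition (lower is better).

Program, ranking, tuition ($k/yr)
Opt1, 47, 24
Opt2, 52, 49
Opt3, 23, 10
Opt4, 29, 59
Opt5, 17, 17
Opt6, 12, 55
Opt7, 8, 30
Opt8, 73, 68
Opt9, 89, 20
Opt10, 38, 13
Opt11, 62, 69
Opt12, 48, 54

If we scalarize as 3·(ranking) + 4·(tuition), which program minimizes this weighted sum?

Opt1: 3·47 + 4·24 = 237
Opt2: 3·52 + 4·49 = 352
Opt3: 3·23 + 4·10 = 109
Opt4: 3·29 + 4·59 = 323
Opt5: 3·17 + 4·17 = 119
Opt6: 3·12 + 4·55 = 256
Opt7: 3·8 + 4·30 = 144
Opt8: 3·73 + 4·68 = 491
Opt9: 3·89 + 4·20 = 347
Opt10: 3·38 + 4·13 = 166
Opt11: 3·62 + 4·69 = 462
Opt12: 3·48 + 4·54 = 360
Lowest: Opt3 at 109.

Opt3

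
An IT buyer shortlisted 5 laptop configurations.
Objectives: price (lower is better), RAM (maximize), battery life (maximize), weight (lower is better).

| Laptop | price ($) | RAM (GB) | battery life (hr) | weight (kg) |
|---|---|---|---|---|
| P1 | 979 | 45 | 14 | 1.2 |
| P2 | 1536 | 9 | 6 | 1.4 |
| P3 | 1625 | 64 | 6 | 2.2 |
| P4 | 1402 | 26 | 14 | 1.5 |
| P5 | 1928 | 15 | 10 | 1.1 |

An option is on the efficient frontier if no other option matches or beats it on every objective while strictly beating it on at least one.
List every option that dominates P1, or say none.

none

P2: worse on price (1536 vs 979).
P3: worse on price (1625 vs 979).
P4: worse on price (1402 vs 979).
P5: worse on price (1928 vs 979).
No option dominates P1.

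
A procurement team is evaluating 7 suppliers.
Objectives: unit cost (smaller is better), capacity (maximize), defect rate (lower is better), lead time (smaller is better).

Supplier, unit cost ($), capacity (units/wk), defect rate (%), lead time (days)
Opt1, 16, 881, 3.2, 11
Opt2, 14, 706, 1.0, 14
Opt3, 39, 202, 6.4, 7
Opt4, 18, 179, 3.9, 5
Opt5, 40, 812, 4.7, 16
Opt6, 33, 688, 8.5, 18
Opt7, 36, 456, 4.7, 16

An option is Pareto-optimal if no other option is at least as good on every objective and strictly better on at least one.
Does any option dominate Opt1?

Opt2: worse on capacity (706 vs 881).
Opt3: worse on unit cost (39 vs 16).
Opt4: worse on unit cost (18 vs 16).
Opt5: worse on unit cost (40 vs 16).
Opt6: worse on unit cost (33 vs 16).
Opt7: worse on unit cost (36 vs 16).
No option is at least as good as Opt1 on every objective and strictly better on one.

No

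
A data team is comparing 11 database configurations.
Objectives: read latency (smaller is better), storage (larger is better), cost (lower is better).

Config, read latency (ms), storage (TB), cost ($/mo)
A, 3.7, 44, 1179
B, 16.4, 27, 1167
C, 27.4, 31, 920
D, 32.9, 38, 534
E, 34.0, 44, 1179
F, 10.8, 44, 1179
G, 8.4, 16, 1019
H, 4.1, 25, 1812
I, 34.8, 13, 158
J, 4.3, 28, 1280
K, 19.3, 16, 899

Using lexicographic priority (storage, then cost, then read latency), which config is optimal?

First maximize storage: best is 44, kept {A, E, F}.
Then minimize cost: best is 1179, kept {A, E, F}.
Then minimize read latency: best is 3.7, kept {A}.

A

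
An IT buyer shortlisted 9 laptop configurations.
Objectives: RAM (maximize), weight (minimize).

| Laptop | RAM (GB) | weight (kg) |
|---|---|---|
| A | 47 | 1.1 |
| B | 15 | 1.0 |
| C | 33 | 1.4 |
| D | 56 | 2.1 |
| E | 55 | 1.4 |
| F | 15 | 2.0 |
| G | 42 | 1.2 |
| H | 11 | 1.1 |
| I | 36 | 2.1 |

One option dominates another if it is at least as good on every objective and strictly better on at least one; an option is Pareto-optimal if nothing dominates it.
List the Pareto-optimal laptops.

A, B, D, E

A: not dominated.
B: not dominated (best weight).
C: dominated by A (RAM 47≥33, weight 1.1≤1.4).
D: not dominated (best RAM).
E: not dominated.
F: dominated by A (RAM 47≥15, weight 1.1≤2.0).
G: dominated by A (RAM 47≥42, weight 1.1≤1.2).
H: dominated by A (RAM 47≥11, weight 1.1≤1.1).
I: dominated by A (RAM 47≥36, weight 1.1≤2.1).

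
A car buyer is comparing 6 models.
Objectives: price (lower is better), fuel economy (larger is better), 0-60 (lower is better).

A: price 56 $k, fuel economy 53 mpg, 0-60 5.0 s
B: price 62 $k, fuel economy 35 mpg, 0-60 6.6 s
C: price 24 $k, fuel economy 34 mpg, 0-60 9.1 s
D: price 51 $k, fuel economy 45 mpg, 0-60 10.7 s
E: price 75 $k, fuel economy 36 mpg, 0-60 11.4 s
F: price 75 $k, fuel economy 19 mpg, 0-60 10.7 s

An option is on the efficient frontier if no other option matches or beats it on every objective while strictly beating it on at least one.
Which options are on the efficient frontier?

A, C, D

A: not dominated (best fuel economy).
B: dominated by A (price 56≤62, fuel economy 53≥35, 0-60 5.0≤6.6).
C: not dominated (best price).
D: not dominated.
E: dominated by A (price 56≤75, fuel economy 53≥36, 0-60 5.0≤11.4).
F: dominated by A (price 56≤75, fuel economy 53≥19, 0-60 5.0≤10.7).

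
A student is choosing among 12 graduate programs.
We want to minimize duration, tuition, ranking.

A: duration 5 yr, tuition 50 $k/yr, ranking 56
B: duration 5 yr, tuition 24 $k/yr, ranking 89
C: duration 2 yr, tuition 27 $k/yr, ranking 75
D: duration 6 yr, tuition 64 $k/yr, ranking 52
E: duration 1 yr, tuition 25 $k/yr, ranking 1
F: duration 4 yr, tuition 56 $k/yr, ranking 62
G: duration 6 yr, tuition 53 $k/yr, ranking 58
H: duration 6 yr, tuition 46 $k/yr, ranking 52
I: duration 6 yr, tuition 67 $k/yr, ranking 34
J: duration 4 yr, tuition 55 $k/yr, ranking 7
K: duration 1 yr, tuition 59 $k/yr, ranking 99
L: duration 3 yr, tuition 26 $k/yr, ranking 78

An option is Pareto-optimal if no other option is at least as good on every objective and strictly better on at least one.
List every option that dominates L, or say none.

E

E: duration 1≤3, tuition 25≤26, ranking 1≤78 — dominates L.
Others (A, B, C, D, F, G, H, I, J, K) are each worse than L on at least one objective.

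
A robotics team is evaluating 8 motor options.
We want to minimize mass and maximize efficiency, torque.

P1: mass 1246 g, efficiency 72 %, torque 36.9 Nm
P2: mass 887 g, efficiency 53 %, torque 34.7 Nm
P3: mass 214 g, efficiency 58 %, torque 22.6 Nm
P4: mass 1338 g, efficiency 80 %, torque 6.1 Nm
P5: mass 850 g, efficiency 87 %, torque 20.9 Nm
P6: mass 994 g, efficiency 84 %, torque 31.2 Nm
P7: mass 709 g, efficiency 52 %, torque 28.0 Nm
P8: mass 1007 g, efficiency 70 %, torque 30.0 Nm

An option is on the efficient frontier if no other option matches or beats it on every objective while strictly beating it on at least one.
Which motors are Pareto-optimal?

P1, P2, P3, P5, P6, P7

P1: not dominated (best torque).
P2: not dominated.
P3: not dominated (best mass).
P4: dominated by P5 (mass 850≤1338, efficiency 87≥80, torque 20.9≥6.1).
P5: not dominated (best efficiency).
P6: not dominated.
P7: not dominated.
P8: dominated by P6 (mass 994≤1007, efficiency 84≥70, torque 31.2≥30.0).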